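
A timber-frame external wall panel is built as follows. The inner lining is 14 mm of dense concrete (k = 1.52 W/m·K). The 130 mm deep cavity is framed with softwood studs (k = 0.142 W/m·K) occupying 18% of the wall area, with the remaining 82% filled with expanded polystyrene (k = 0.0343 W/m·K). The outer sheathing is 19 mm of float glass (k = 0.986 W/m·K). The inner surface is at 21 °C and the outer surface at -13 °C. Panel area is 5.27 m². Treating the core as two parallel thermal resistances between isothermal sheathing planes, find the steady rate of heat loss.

Sheathing layers in series; stud and cavity paths in parallel between them.
R_inner = 0.014/(1.52×5.27) = 0.001748 K/W
R_stud  = 0.13/(0.142×0.18×5.27) = 0.9651 K/W
R_cav   = 0.13/(0.0343×0.82×5.27) = 0.8771 K/W
1/R_core = 1/R_stud + 1/R_cav → R_core = 0.4595 K/W
R_outer = 0.019/(0.986×5.27) = 0.003657 K/W
R_total = 0.4649 K/W
Q = ΔT/R_total = 34/0.4649

Q ≈ 73.1 W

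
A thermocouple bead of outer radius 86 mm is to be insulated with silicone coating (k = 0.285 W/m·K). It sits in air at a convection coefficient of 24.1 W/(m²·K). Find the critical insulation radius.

For a sphere r_cr = 2k/h = 2×0.285/24.1
r_cr = 23.7 mm; since the bare radius (86 mm) is above r_cr, any added insulation will reduce heat loss.

r_cr ≈ 23.7 mm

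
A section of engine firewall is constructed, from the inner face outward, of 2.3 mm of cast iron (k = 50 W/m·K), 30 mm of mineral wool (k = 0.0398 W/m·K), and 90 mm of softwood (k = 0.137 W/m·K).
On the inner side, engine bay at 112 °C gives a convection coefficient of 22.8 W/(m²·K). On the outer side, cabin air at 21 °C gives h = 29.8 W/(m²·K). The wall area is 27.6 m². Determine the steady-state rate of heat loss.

Q ≈ 1690 W

Model the wall as resistances in series:
R_inner film = 1/(h_i·A) = 1/(22.8×27.6) = 0.001589 K/W
R_cast iron = L/(kA) = 0.0023/(50×27.6) = 1.667×10^-6 K/W
R_mineral wool = L/(kA) = 0.03/(0.0398×27.6) = 0.02731 K/W
R_softwood = L/(kA) = 0.09/(0.137×27.6) = 0.0238 K/W
R_outer film = 1/(h_o·A) = 1/(29.8×27.6) = 0.001216 K/W
R_total = 0.05392 K/W
Q = ΔT / R_total = 91 / 0.05392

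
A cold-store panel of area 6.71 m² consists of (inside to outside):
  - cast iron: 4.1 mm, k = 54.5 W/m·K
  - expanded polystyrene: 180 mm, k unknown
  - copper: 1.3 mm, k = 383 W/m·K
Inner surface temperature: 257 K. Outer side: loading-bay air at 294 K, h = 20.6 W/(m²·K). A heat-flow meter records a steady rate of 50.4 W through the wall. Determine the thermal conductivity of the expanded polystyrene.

k ≈ 0.0369 W/(m·K)

Model the wall as resistances in series:
R_cast iron = L/(kA) = 0.0041/(54.5×6.71) = 1.121×10^-5 K/W
R_copper = L/(kA) = 0.0013/(383×6.71) = 5.059×10^-7 K/W
R_outer film = 1/(h_o·A) = 1/(20.6×6.71) = 0.007235 K/W
Sum of known resistances R_other = 0.007246 K/W
Total R = ΔT/Q = 37/50.4 = 0.7341 K/W
R_expanded polystyrene = R_total − R_other = 0.7269 K/W
k = L/(R·A) = 0.18/(0.7269×6.71)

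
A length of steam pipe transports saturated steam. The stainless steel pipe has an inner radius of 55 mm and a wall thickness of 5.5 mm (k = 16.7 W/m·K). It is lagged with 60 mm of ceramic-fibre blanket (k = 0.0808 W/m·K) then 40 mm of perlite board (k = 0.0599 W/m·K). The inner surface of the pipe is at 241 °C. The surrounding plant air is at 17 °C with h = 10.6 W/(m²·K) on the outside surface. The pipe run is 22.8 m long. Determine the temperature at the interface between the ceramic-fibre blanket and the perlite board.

T ≈ 104 °C

Treating each annulus and film as a series resistance:
R_stainless steel pipe wall = ln(60.5/55)/(2π×16.7×22.8) = 3.984×10^-5 K/W
R_ceramic-fibre blanket = ln(120.5/60.5)/(2π×0.0808×22.8) = 0.05952 K/W
R_perlite board = ln(160.5/120.5)/(2π×0.0599×22.8) = 0.0334 K/W
R_outer film = 1/(h_o·2πr_oL) = 1/(10.6×2π×0.1605×22.8) = 0.004103 K/W
R_total = 0.09707 K/W
Q = ΔT/R_total = 224/0.09707
Q = 2310 W
T_interface = T_inner − Q·ΣR(inner→interface) = 241 − 2310×0.05956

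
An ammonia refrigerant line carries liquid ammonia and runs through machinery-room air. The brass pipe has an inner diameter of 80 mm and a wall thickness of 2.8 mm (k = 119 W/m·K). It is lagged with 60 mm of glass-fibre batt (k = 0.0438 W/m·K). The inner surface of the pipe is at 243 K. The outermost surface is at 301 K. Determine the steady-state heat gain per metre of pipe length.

q′ ≈ 18.2 W/m

Radial resistances (cylindrical: R_cond = ln(r_o/r_i)/(2πkL), R_conv = 1/(h·2πrL)):
R_brass pipe wall = ln(42.8/40)/(2π×119×1) = 9.049×10^-5 K/W
R_glass-fibre batt = ln(102.8/42.8)/(2π×0.0438×1) = 3.184 K/W
R_total = 3.184 K/W
Q = ΔT/R_total = 58/3.184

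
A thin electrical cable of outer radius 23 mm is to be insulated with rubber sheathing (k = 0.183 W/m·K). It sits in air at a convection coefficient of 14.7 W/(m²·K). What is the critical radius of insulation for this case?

r_cr ≈ 12.4 mm

For a cylinder r_cr = k/h = 0.183/14.7
r_cr = 12.4 mm; since the bare radius (23 mm) is above r_cr, any added insulation will reduce heat loss.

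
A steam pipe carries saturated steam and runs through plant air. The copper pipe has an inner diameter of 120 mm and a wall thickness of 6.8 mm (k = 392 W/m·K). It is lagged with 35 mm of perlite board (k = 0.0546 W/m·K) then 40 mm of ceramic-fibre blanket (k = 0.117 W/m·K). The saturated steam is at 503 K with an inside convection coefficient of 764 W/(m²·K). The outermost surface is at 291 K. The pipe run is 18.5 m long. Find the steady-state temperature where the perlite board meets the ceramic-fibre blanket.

Radial resistances (cylindrical: R_cond = ln(r_o/r_i)/(2πkL), R_conv = 1/(h·2πrL)):
R_inner film = 1/(h_i·2πr₁L) = 1/(764×2π×0.06×18.5) = 1.877×10^-4 K/W
R_copper pipe wall = ln(66.8/60)/(2π×392×18.5) = 2.356×10^-6 K/W
R_perlite board = ln(101.8/66.8)/(2π×0.0546×18.5) = 0.06638 K/W
R_ceramic-fibre blanket = ln(141.8/101.8)/(2π×0.117×18.5) = 0.02437 K/W
R_total = 0.09094 K/W
Q = ΔT/R_total = 212/0.09094
Q = 2330 W
T_interface = T_inner − Q·ΣR(inner→interface) = 503 − 2330×0.06657

T ≈ 348 K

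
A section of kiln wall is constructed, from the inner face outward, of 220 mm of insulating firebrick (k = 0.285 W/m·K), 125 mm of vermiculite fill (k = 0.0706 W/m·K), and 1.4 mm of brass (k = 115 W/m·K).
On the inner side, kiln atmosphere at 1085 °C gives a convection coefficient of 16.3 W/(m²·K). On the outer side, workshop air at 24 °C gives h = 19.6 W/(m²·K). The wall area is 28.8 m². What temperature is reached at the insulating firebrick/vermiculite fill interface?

Model the wall as resistances in series:
R_inner film = 1/(h_i·A) = 1/(16.3×28.8) = 0.00213 K/W
R_insulating firebrick = L/(kA) = 0.22/(0.285×28.8) = 0.0268 K/W
R_vermiculite fill = L/(kA) = 0.125/(0.0706×28.8) = 0.06148 K/W
R_brass = L/(kA) = 0.0014/(115×28.8) = 4.227×10^-7 K/W
R_outer film = 1/(h_o·A) = 1/(19.6×28.8) = 0.001772 K/W
R_total = 0.09218 K/W;  Q = ΔT/R_total = 1061/0.09218 = 11510 W
T_interface = T_inner − Q·ΣR(inner→interface) = 1085 − 11500×0.02893

T ≈ 752 °C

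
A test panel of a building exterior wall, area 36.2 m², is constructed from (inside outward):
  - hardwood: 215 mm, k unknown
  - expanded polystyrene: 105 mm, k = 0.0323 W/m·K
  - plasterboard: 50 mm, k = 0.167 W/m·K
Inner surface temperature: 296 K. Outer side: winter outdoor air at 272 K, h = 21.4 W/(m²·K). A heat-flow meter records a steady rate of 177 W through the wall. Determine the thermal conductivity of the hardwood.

Using the resistance-network approach (series):
R_expanded polystyrene = L/(kA) = 0.105/(0.0323×36.2) = 0.0898 K/W
R_plasterboard = L/(kA) = 0.05/(0.167×36.2) = 0.008271 K/W
R_outer film = 1/(h_o·A) = 1/(21.4×36.2) = 0.001291 K/W
Sum of known resistances R_other = 0.09936 K/W
Total R = ΔT/Q = 24/177 = 0.1356 K/W
R_hardwood = R_total − R_other = 0.03623 K/W
k = L/(R·A) = 0.215/(0.03623×36.2)

k ≈ 0.164 W/(m·K)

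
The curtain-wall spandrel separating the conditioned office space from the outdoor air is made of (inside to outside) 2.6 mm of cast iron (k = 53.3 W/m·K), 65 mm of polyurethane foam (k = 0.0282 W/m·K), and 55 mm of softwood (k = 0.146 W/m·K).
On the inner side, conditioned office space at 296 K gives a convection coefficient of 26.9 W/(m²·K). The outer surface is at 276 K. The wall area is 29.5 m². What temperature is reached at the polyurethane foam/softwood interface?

T ≈ 279 K

Thermal resistances in series:
R_inner film = 1/(h_i·A) = 1/(26.9×29.5) = 0.00126 K/W
R_cast iron = L/(kA) = 0.0026/(53.3×29.5) = 1.654×10^-6 K/W
R_polyurethane foam = L/(kA) = 0.065/(0.0282×29.5) = 0.07813 K/W
R_softwood = L/(kA) = 0.055/(0.146×29.5) = 0.01277 K/W
R_total = 0.09217 K/W;  Q = ΔT/R_total = 20/0.09217 = 217 W
T_interface = T_inner − Q·ΣR(inner→interface) = 296 − 217×0.0794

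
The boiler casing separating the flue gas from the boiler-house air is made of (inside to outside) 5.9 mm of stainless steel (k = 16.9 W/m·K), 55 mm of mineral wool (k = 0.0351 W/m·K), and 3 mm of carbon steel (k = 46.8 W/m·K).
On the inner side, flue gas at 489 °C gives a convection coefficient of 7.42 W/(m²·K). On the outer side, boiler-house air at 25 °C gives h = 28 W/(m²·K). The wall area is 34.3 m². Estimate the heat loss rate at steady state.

Thermal resistances in series:
R_inner film = 1/(h_i·A) = 1/(7.42×34.3) = 0.003929 K/W
R_stainless steel = L/(kA) = 0.0059/(16.9×34.3) = 1.018×10^-5 K/W
R_mineral wool = L/(kA) = 0.055/(0.0351×34.3) = 0.04568 K/W
R_carbon steel = L/(kA) = 0.003/(46.8×34.3) = 1.869×10^-6 K/W
R_outer film = 1/(h_o·A) = 1/(28×34.3) = 0.001041 K/W
R_total = 0.05067 K/W
Q = ΔT / R_total = 464 / 0.05067

Q ≈ 9160 W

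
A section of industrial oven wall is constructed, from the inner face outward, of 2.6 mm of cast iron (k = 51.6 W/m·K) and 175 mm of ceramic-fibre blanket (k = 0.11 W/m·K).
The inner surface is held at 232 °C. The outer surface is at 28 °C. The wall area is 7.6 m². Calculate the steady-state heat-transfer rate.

Using the resistance-network approach (series):
R_cast iron = L/(kA) = 0.0026/(51.6×7.6) = 6.63×10^-6 K/W
R_ceramic-fibre blanket = L/(kA) = 0.175/(0.11×7.6) = 0.2093 K/W
R_total = 0.2093 K/W
Q = ΔT / R_total = 204 / 0.2093

Q ≈ 975 W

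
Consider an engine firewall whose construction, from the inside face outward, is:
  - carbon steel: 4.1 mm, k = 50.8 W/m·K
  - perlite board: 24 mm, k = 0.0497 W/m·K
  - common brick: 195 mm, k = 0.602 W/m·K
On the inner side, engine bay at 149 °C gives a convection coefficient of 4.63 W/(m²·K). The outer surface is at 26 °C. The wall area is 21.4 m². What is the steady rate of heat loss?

Series thermal resistances:
R_inner film = 1/(h_i·A) = 1/(4.63×21.4) = 0.01009 K/W
R_carbon steel = L/(kA) = 0.0041/(50.8×21.4) = 3.771×10^-6 K/W
R_perlite board = L/(kA) = 0.024/(0.0497×21.4) = 0.02257 K/W
R_common brick = L/(kA) = 0.195/(0.602×21.4) = 0.01514 K/W
R_total = 0.0478 K/W
Q = ΔT / R_total = 123 / 0.0478

Q ≈ 2570 W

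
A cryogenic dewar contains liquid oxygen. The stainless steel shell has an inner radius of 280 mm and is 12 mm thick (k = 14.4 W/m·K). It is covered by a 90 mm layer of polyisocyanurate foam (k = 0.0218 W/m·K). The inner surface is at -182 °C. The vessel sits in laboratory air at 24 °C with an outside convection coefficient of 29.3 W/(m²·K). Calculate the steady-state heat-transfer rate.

Q ≈ 69.5 W

Each spherical layer contributes R = (1/r_i − 1/r_o)/(4πk):
R_stainless steel shell = (1/0.28 − 1/0.292)/(4π×14.4) = 8.111×10^-4 K/W
R_polyisocyanurate foam = (1/0.292 − 1/0.382)/(4π×0.0218) = 2.945 K/W
R_outer film = 1/(h·4πr_o²) = 1/(29.3×4π×0.382²) = 0.01861 K/W
R_total = 2.965 K/W
Q = ΔT/R_total = 206/2.965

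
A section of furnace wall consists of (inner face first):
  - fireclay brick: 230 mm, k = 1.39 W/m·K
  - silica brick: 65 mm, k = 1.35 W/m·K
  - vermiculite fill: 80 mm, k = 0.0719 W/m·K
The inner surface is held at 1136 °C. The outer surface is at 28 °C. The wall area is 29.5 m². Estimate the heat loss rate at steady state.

Q ≈ 24600 W

Using the resistance-network approach (series):
R_fireclay brick = L/(kA) = 0.23/(1.39×29.5) = 0.005609 K/W
R_silica brick = L/(kA) = 0.065/(1.35×29.5) = 0.001632 K/W
R_vermiculite fill = L/(kA) = 0.08/(0.0719×29.5) = 0.03772 K/W
R_total = 0.04496 K/W
Q = ΔT / R_total = 1108 / 0.04496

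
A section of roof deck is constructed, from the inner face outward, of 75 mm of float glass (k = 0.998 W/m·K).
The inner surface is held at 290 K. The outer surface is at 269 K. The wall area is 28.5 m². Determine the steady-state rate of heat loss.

Treating each layer as a thermal resistance in series:
R_float glass = L/(kA) = 0.075/(0.998×28.5) = 0.002637 K/W
R_total = 0.002637 K/W
Q = ΔT / R_total = 21 / 0.002637

Q ≈ 7960 W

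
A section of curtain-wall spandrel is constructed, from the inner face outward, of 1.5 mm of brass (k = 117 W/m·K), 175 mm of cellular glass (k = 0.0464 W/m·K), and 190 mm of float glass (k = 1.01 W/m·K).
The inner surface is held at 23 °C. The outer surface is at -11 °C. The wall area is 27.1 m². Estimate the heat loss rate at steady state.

Using the resistance-network approach (series):
R_brass = L/(kA) = 0.0015/(117×27.1) = 4.731×10^-7 K/W
R_cellular glass = L/(kA) = 0.175/(0.0464×27.1) = 0.1392 K/W
R_float glass = L/(kA) = 0.19/(1.01×27.1) = 0.006942 K/W
R_total = 0.1461 K/W
Q = ΔT / R_total = 34 / 0.1461

Q ≈ 233 W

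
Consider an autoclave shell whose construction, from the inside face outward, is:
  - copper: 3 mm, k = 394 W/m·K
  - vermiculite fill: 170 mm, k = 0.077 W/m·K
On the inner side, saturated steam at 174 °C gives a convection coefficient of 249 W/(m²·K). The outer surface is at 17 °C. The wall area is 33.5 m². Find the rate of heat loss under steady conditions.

Q ≈ 2380 W

Using the resistance-network approach (series):
R_inner film = 1/(h_i·A) = 1/(249×33.5) = 1.199×10^-4 K/W
R_copper = L/(kA) = 0.003/(394×33.5) = 2.273×10^-7 K/W
R_vermiculite fill = L/(kA) = 0.17/(0.077×33.5) = 0.0659 K/W
R_total = 0.06602 K/W
Q = ΔT / R_total = 157 / 0.06602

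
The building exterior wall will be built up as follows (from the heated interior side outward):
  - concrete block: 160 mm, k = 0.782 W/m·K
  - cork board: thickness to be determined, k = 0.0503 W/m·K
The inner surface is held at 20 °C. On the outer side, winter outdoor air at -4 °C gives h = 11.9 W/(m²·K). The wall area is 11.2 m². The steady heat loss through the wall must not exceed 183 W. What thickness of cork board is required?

L ≈ 59.4 mm

Treating each layer as a thermal resistance in series:
R_concrete block = L/(kA) = 0.16/(0.782×11.2) = 0.01827 K/W
R_outer film = 1/(h_o·A) = 1/(11.9×11.2) = 0.007503 K/W
Sum of the known resistances R_other = 0.02577 K/W
Required total resistance R_tot = ΔT/Q_allow = 24/183 = 0.1311 K/W
R_cork board = R_tot − R_other = 0.1054 K/W
L = R·k·A = 0.1054×0.0503×11.2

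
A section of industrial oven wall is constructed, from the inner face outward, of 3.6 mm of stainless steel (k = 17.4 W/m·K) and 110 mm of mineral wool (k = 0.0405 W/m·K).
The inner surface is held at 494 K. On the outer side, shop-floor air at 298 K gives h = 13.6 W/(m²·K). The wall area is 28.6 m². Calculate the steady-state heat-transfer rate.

Treating each layer as a thermal resistance in series:
R_stainless steel = L/(kA) = 0.0036/(17.4×28.6) = 7.234×10^-6 K/W
R_mineral wool = L/(kA) = 0.11/(0.0405×28.6) = 0.09497 K/W
R_outer film = 1/(h_o·A) = 1/(13.6×28.6) = 0.002571 K/W
R_total = 0.09754 K/W
Q = ΔT / R_total = 196 / 0.09754

Q ≈ 2010 W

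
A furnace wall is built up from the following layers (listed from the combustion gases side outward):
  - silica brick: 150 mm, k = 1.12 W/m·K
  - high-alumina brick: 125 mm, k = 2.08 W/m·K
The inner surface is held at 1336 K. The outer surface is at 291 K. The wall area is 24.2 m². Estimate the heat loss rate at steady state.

Q ≈ 130000 W

Model the wall as resistances in series:
R_silica brick = L/(kA) = 0.15/(1.12×24.2) = 0.005534 K/W
R_high-alumina brick = L/(kA) = 0.125/(2.08×24.2) = 0.002483 K/W
R_total = 0.008018 K/W
Q = ΔT / R_total = 1045 / 0.008018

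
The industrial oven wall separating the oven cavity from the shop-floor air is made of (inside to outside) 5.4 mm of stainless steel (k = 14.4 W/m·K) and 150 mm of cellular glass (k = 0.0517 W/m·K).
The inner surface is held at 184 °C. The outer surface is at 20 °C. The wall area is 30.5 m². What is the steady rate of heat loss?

Q ≈ 1720 W

Thermal resistances in series:
R_stainless steel = L/(kA) = 0.0054/(14.4×30.5) = 1.23×10^-5 K/W
R_cellular glass = L/(kA) = 0.15/(0.0517×30.5) = 0.09513 K/W
R_total = 0.09514 K/W
Q = ΔT / R_total = 164 / 0.09514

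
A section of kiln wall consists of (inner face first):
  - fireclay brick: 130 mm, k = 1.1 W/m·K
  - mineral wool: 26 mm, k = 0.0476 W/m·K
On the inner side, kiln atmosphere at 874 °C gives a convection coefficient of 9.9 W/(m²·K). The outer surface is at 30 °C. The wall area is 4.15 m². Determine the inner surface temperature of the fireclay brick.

Model the wall as resistances in series:
R_inner film = 1/(h_i·A) = 1/(9.9×4.15) = 0.02434 K/W
R_fireclay brick = L/(kA) = 0.13/(1.1×4.15) = 0.02848 K/W
R_mineral wool = L/(kA) = 0.026/(0.0476×4.15) = 0.1316 K/W
R_total = 0.1844 K/W;  Q = ΔT/R_total = 844/0.1844 = 4576 W
T_interface = T_inner − Q·ΣR(inner→interface) = 874 − 4580×0.02434

T ≈ 763 °C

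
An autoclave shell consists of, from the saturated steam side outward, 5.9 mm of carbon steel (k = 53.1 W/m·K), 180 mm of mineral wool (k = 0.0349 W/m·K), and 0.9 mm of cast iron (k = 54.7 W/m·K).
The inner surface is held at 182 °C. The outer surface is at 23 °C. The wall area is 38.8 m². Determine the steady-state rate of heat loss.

Q ≈ 1200 W

Series thermal resistances:
R_carbon steel = L/(kA) = 0.0059/(53.1×38.8) = 2.864×10^-6 K/W
R_mineral wool = L/(kA) = 0.18/(0.0349×38.8) = 0.1329 K/W
R_cast iron = L/(kA) = 0.0009/(54.7×38.8) = 4.241×10^-7 K/W
R_total = 0.1329 K/W
Q = ΔT / R_total = 159 / 0.1329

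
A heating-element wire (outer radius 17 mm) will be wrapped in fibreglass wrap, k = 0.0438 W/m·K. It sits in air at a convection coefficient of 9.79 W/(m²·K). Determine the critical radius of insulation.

For a cylinder r_cr = k/h = 0.0438/9.79
r_cr = 4.47 mm; since the bare radius (17 mm) is above r_cr, any added insulation will reduce heat loss.

r_cr ≈ 4.47 mm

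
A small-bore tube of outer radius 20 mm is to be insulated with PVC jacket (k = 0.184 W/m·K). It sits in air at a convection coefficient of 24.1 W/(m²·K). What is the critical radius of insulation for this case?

r_cr ≈ 7.63 mm

For a cylinder r_cr = k/h = 0.184/24.1
r_cr = 7.63 mm; since the bare radius (20 mm) is above r_cr, any added insulation will reduce heat loss.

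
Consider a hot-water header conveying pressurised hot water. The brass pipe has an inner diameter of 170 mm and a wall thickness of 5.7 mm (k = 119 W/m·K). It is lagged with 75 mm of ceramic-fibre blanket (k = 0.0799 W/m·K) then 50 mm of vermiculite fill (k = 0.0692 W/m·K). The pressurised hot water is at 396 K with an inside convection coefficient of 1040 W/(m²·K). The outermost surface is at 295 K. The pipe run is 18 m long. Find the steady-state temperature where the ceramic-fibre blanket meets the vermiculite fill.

Radial resistances (cylindrical: R_cond = ln(r_o/r_i)/(2πkL), R_conv = 1/(h·2πrL)):
R_inner film = 1/(h_i·2πr₁L) = 1/(1040×2π×0.085×18) = 1×10^-4 K/W
R_brass pipe wall = ln(90.7/85)/(2π×119×18) = 4.823×10^-6 K/W
R_ceramic-fibre blanket = ln(165.7/90.7)/(2π×0.0799×18) = 0.06669 K/W
R_vermiculite fill = ln(215.7/165.7)/(2π×0.0692×18) = 0.0337 K/W
R_total = 0.1005 K/W
Q = ΔT/R_total = 101/0.1005
Q = 1010 W
T_interface = T_inner − Q·ΣR(inner→interface) = 396 − 1010×0.06679

T ≈ 329 K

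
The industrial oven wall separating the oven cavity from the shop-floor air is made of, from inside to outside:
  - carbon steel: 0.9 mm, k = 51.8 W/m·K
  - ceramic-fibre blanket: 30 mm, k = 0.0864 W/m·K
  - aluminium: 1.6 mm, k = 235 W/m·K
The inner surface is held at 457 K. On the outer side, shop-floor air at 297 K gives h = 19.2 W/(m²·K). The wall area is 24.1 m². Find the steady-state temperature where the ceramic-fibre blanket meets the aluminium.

T ≈ 318 K

Model the wall as resistances in series:
R_carbon steel = L/(kA) = 0.0009/(51.8×24.1) = 7.209×10^-7 K/W
R_ceramic-fibre blanket = L/(kA) = 0.03/(0.0864×24.1) = 0.01441 K/W
R_aluminium = L/(kA) = 0.0016/(235×24.1) = 2.825×10^-7 K/W
R_outer film = 1/(h_o·A) = 1/(19.2×24.1) = 0.002161 K/W
R_total = 0.01657 K/W;  Q = ΔT/R_total = 160/0.01657 = 9656 W
T_interface = T_inner − Q·ΣR(inner→interface) = 457 − 9660×0.01441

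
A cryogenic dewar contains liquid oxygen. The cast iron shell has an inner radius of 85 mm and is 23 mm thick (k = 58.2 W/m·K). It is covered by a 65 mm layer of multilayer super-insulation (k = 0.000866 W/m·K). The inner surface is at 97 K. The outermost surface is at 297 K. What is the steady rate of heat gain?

Q ≈ 0.626 W

Each spherical layer contributes R = (1/r_i − 1/r_o)/(4πk):
R_cast iron shell = (1/0.085 − 1/0.108)/(4π×58.2) = 0.003426 K/W
R_multilayer super-insulation = (1/0.108 − 1/0.173)/(4π×0.000866) = 319.7 K/W
R_total = 319.7 K/W
Q = ΔT/R_total = 200/319.7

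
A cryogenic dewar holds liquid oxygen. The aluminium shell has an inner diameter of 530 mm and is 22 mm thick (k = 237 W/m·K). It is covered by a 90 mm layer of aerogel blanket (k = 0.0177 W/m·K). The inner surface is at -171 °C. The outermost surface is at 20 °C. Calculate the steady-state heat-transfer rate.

Q ≈ 51.1 W

Radial (spherical) resistances in series:
R_aluminium shell = (1/0.265 − 1/0.287)/(4π×237) = 9.713×10^-5 K/W
R_aerogel blanket = (1/0.287 − 1/0.377)/(4π×0.0177) = 3.74 K/W
R_total = 3.74 K/W
Q = ΔT/R_total = 191/3.74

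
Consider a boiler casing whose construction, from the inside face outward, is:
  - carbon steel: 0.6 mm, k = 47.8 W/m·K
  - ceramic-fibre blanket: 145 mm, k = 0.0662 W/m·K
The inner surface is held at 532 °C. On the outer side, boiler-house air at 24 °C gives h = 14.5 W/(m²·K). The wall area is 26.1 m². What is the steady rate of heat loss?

Using the resistance-network approach (series):
R_carbon steel = L/(kA) = 0.0006/(47.8×26.1) = 4.809×10^-7 K/W
R_ceramic-fibre blanket = L/(kA) = 0.145/(0.0662×26.1) = 0.08392 K/W
R_outer film = 1/(h_o·A) = 1/(14.5×26.1) = 0.002642 K/W
R_total = 0.08656 K/W
Q = ΔT / R_total = 508 / 0.08656

Q ≈ 5870 W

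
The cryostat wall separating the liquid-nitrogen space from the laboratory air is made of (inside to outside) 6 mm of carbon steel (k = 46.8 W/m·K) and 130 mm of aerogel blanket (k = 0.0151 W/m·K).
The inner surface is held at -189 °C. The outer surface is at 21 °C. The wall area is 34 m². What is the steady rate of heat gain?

Q ≈ 829 W

Thermal resistances in series:
R_carbon steel = L/(kA) = 0.006/(46.8×34) = 3.771×10^-6 K/W
R_aerogel blanket = L/(kA) = 0.13/(0.0151×34) = 0.2532 K/W
R_total = 0.2532 K/W
Q = ΔT / R_total = 210 / 0.2532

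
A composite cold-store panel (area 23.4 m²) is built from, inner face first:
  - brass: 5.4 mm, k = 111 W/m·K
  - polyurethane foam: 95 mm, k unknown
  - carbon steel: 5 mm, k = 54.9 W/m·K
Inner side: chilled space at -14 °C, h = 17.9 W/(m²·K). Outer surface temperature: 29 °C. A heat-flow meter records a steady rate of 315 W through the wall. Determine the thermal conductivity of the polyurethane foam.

k ≈ 0.0303 W/(m·K)

Series thermal resistances:
R_inner film = 1/(h_i·A) = 1/(17.9×23.4) = 0.002387 K/W
R_brass = L/(kA) = 0.0054/(111×23.4) = 2.079×10^-6 K/W
R_carbon steel = L/(kA) = 0.005/(54.9×23.4) = 3.892×10^-6 K/W
Sum of known resistances R_other = 0.002393 K/W
Total R = ΔT/Q = 43/315 = 0.1365 K/W
R_polyurethane foam = R_total − R_other = 0.1341 K/W
k = L/(R·A) = 0.095/(0.1341×23.4)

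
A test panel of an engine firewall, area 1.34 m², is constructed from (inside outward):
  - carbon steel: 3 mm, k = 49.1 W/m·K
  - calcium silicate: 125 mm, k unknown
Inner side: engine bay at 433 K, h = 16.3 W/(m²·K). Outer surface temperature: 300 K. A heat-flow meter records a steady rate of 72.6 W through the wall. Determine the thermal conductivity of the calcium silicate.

k ≈ 0.0522 W/(m·K)

Series thermal resistances:
R_inner film = 1/(h_i·A) = 1/(16.3×1.34) = 0.04578 K/W
R_carbon steel = L/(kA) = 0.003/(49.1×1.34) = 4.56×10^-5 K/W
Sum of known resistances R_other = 0.04583 K/W
Total R = ΔT/Q = 133/72.6 = 1.832 K/W
R_calcium silicate = R_total − R_other = 1.786 K/W
k = L/(R·A) = 0.125/(1.786×1.34)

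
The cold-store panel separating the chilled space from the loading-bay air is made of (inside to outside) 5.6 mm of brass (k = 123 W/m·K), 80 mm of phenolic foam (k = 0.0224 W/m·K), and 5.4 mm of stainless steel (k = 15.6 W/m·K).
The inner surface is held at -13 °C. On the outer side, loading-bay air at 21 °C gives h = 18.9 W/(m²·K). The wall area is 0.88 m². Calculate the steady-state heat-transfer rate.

Q ≈ 8.25 W

Using the resistance-network approach (series):
R_brass = L/(kA) = 0.0056/(123×0.88) = 5.174×10^-5 K/W
R_phenolic foam = L/(kA) = 0.08/(0.0224×0.88) = 4.058 K/W
R_stainless steel = L/(kA) = 0.0054/(15.6×0.88) = 3.934×10^-4 K/W
R_outer film = 1/(h_o·A) = 1/(18.9×0.88) = 0.06013 K/W
R_total = 4.119 K/W
Q = ΔT / R_total = 34 / 4.119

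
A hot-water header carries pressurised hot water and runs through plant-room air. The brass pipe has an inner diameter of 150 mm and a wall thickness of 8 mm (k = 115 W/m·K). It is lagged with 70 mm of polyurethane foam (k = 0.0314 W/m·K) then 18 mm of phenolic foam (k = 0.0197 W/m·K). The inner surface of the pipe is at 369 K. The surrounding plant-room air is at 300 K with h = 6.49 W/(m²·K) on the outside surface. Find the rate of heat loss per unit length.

q′ ≈ 16.7 W/m

For a radial system each layer contributes R = ln(r_out/r_in)/(2πkL); films add R = 1/(hA).
R_brass pipe wall = ln(83/75)/(2π×115×1) = 1.403×10^-4 K/W
R_polyurethane foam = ln(153/83)/(2π×0.0314×1) = 3.1 K/W
R_phenolic foam = ln(171/153)/(2π×0.0197×1) = 0.8986 K/W
R_outer film = 1/(h_o·2πr_oL) = 1/(6.49×2π×0.171×1) = 0.1434 K/W
R_total = 4.142 K/W
Q = ΔT/R_total = 69/4.142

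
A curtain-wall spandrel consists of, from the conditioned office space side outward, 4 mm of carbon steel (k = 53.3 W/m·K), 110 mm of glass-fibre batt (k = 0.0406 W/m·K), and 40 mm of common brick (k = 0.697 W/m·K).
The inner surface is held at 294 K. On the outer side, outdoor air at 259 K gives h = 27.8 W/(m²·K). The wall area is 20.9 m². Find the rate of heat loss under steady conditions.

Q ≈ 261 W

Treating each layer as a thermal resistance in series:
R_carbon steel = L/(kA) = 0.004/(53.3×20.9) = 3.591×10^-6 K/W
R_glass-fibre batt = L/(kA) = 0.11/(0.0406×20.9) = 0.1296 K/W
R_common brick = L/(kA) = 0.04/(0.697×20.9) = 0.002746 K/W
R_outer film = 1/(h_o·A) = 1/(27.8×20.9) = 0.001721 K/W
R_total = 0.1341 K/W
Q = ΔT / R_total = 35 / 0.1341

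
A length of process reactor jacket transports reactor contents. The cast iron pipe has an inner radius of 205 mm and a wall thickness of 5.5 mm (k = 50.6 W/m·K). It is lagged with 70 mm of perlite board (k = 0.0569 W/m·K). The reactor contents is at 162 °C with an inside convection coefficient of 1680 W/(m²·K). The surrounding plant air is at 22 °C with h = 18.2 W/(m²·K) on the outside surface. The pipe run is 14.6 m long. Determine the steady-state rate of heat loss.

Q ≈ 2450 W

Per-layer cylindrical resistances, series-summed:
R_inner film = 1/(h_i·2πr₁L) = 1/(1680×2π×0.205×14.6) = 3.165×10^-5 K/W
R_cast iron pipe wall = ln(210.5/205)/(2π×50.6×14.6) = 5.704×10^-6 K/W
R_perlite board = ln(280.5/210.5)/(2π×0.0569×14.6) = 0.055 K/W
R_outer film = 1/(h_o·2πr_oL) = 1/(18.2×2π×0.2805×14.6) = 0.002135 K/W
R_total = 0.05717 K/W
Q = ΔT/R_total = 140/0.05717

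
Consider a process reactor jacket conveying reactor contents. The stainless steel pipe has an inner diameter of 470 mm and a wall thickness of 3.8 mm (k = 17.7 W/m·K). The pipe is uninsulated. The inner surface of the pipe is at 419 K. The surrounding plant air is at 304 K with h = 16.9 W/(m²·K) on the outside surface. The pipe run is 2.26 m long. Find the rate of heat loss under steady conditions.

Q ≈ 6570 W

Treating each annulus and film as a series resistance:
R_stainless steel pipe wall = ln(238.8/235)/(2π×17.7×2.26) = 6.382×10^-5 K/W
R_outer film = 1/(h_o·2πr_oL) = 1/(16.9×2π×0.2388×2.26) = 0.01745 K/W
R_total = 0.01751 K/W
Q = ΔT/R_total = 115/0.01751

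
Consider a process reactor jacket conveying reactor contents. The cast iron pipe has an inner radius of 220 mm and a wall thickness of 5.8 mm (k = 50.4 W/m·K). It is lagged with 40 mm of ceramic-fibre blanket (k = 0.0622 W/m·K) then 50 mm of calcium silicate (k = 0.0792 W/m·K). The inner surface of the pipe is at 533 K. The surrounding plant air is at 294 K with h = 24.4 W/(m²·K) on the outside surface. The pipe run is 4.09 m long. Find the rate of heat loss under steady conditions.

Q ≈ 1250 W

Radial resistances (cylindrical: R_cond = ln(r_o/r_i)/(2πkL), R_conv = 1/(h·2πrL)):
R_cast iron pipe wall = ln(225.8/220)/(2π×50.4×4.09) = 2.009×10^-5 K/W
R_ceramic-fibre blanket = ln(265.8/225.8)/(2π×0.0622×4.09) = 0.102 K/W
R_calcium silicate = ln(315.8/265.8)/(2π×0.0792×4.09) = 0.08469 K/W
R_outer film = 1/(h_o·2πr_oL) = 1/(24.4×2π×0.3158×4.09) = 0.00505 K/W
R_total = 0.1918 K/W
Q = ΔT/R_total = 239/0.1918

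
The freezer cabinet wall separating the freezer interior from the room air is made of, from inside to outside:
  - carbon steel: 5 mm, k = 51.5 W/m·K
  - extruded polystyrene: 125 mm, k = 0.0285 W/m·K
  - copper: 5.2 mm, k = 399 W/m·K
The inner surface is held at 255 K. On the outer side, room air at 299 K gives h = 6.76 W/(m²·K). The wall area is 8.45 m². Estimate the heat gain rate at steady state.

Q ≈ 82 W

Using the resistance-network approach (series):
R_carbon steel = L/(kA) = 0.005/(51.5×8.45) = 1.149×10^-5 K/W
R_extruded polystyrene = L/(kA) = 0.125/(0.0285×8.45) = 0.519 K/W
R_copper = L/(kA) = 0.0052/(399×8.45) = 1.542×10^-6 K/W
R_outer film = 1/(h_o·A) = 1/(6.76×8.45) = 0.01751 K/W
R_total = 0.5366 K/W
Q = ΔT / R_total = 44 / 0.5366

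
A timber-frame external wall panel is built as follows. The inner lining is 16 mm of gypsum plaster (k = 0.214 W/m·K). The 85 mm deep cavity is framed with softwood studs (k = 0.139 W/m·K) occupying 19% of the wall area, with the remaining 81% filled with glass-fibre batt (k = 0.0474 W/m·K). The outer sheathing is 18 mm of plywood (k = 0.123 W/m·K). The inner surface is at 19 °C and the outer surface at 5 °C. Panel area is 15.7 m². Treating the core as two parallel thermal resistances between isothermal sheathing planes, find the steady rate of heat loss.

Sheathing layers in series; stud and cavity paths in parallel between them.
R_inner = 0.016/(0.214×15.7) = 0.004762 K/W
R_stud  = 0.085/(0.139×0.19×15.7) = 0.205 K/W
R_cav   = 0.085/(0.0474×0.81×15.7) = 0.141 K/W
1/R_core = 1/R_stud + 1/R_cav → R_core = 0.08354 K/W
R_outer = 0.018/(0.123×15.7) = 0.009321 K/W
R_total = 0.09763 K/W
Q = ΔT/R_total = 14/0.09763

Q ≈ 143 W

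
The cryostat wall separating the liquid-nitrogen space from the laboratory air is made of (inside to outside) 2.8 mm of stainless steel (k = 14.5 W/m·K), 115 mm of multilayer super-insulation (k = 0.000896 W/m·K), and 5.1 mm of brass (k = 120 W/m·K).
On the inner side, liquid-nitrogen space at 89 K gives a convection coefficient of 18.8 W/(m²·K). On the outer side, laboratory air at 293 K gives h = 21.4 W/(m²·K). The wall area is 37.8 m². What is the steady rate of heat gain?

Q ≈ 60 W

Model the wall as resistances in series:
R_inner film = 1/(h_i·A) = 1/(18.8×37.8) = 0.001407 K/W
R_stainless steel = L/(kA) = 0.0028/(14.5×37.8) = 5.109×10^-6 K/W
R_multilayer super-insulation = L/(kA) = 0.115/(0.000896×37.8) = 3.395 K/W
R_brass = L/(kA) = 0.0051/(120×37.8) = 1.124×10^-6 K/W
R_outer film = 1/(h_o·A) = 1/(21.4×37.8) = 0.001236 K/W
R_total = 3.398 K/W
Q = ΔT / R_total = 204 / 3.398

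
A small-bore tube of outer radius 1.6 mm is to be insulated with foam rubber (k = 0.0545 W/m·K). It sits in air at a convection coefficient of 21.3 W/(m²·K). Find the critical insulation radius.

For a cylinder r_cr = k/h = 0.0545/21.3
r_cr = 2.56 mm; since the bare radius (1.6 mm) is below r_cr, adding a thin layer of insulation will *increase* heat loss.

r_cr ≈ 2.56 mm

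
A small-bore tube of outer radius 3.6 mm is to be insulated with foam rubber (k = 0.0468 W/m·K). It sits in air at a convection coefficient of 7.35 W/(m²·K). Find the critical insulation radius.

r_cr ≈ 6.37 mm

For a cylinder r_cr = k/h = 0.0468/7.35
r_cr = 6.37 mm; since the bare radius (3.6 mm) is below r_cr, adding a thin layer of insulation will *increase* heat loss.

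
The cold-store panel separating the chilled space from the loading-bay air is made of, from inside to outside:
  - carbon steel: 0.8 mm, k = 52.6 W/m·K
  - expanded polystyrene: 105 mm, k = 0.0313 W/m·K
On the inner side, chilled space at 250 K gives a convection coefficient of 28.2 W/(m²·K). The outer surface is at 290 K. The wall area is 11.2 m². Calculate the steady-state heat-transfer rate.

Q ≈ 132 W

Series thermal resistances:
R_inner film = 1/(h_i·A) = 1/(28.2×11.2) = 0.003166 K/W
R_carbon steel = L/(kA) = 0.0008/(52.6×11.2) = 1.358×10^-6 K/W
R_expanded polystyrene = L/(kA) = 0.105/(0.0313×11.2) = 0.2995 K/W
R_total = 0.3027 K/W
Q = ΔT / R_total = 40 / 0.3027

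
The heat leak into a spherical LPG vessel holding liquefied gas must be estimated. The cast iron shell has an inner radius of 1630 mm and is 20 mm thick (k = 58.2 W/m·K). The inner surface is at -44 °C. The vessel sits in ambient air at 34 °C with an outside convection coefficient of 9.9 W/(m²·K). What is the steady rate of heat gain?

Spherical conduction: R = (1/r_in − 1/r_out)/(4πk) per layer; series-sum.
R_cast iron shell = (1/1.63 − 1/1.65)/(4π×58.2) = 1.017×10^-5 K/W
R_outer film = 1/(h·4πr_o²) = 1/(9.9×4π×1.65²) = 0.002952 K/W
R_total = 0.002963 K/W
Q = ΔT/R_total = 78/0.002963

Q ≈ 26300 W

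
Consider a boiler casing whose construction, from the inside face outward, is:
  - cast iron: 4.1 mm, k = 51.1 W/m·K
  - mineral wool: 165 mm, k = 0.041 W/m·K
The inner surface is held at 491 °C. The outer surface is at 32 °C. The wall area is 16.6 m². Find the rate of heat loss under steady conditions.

Model the wall as resistances in series:
R_cast iron = L/(kA) = 0.0041/(51.1×16.6) = 4.833×10^-6 K/W
R_mineral wool = L/(kA) = 0.165/(0.041×16.6) = 0.2424 K/W
R_total = 0.2424 K/W
Q = ΔT / R_total = 459 / 0.2424

Q ≈ 1890 W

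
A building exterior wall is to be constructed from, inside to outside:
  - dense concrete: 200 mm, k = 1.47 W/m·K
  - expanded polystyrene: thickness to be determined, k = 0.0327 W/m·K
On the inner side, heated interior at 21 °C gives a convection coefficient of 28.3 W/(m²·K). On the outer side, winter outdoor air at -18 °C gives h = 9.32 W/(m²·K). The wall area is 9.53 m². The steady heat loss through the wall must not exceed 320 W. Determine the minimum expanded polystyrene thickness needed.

L ≈ 28.9 mm

Model the wall as resistances in series:
R_inner film = 1/(h_i·A) = 1/(28.3×9.53) = 0.003708 K/W
R_dense concrete = L/(kA) = 0.2/(1.47×9.53) = 0.01428 K/W
R_outer film = 1/(h_o·A) = 1/(9.32×9.53) = 0.01126 K/W
Sum of the known resistances R_other = 0.02924 K/W
Required total resistance R_tot = ΔT/Q_allow = 39/320 = 0.1219 K/W
R_expanded polystyrene = R_tot − R_other = 0.09263 K/W
L = R·k·A = 0.09263×0.0327×9.53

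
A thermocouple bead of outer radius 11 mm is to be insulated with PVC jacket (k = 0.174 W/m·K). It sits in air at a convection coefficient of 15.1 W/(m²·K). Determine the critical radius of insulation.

r_cr ≈ 23 mm

For a sphere r_cr = 2k/h = 2×0.174/15.1
r_cr = 23 mm; since the bare radius (11 mm) is below r_cr, adding a thin layer of insulation will *increase* heat loss.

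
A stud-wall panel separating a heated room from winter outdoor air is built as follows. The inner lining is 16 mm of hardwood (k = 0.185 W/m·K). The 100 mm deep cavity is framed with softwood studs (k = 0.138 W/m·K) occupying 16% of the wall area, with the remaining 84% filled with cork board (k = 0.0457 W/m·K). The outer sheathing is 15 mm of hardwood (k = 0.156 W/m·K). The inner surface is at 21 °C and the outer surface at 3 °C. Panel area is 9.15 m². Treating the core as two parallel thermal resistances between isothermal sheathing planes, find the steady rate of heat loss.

Q ≈ 89.7 W

Sheathing layers in series; stud and cavity paths in parallel between them.
R_inner = 0.016/(0.185×9.15) = 0.009452 K/W
R_stud  = 0.1/(0.138×0.16×9.15) = 0.495 K/W
R_cav   = 0.1/(0.0457×0.84×9.15) = 0.2847 K/W
1/R_core = 1/R_stud + 1/R_cav → R_core = 0.1807 K/W
R_outer = 0.015/(0.156×9.15) = 0.01051 K/W
R_total = 0.2007 K/W
Q = ΔT/R_total = 18/0.2007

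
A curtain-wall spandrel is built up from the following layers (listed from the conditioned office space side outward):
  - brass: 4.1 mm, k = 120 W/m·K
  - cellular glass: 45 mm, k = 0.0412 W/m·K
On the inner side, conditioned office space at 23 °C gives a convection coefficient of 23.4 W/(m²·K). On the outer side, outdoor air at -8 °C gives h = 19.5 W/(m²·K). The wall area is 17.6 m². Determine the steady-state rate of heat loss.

Q ≈ 460 W

Series thermal resistances:
R_inner film = 1/(h_i·A) = 1/(23.4×17.6) = 0.002428 K/W
R_brass = L/(kA) = 0.0041/(120×17.6) = 1.941×10^-6 K/W
R_cellular glass = L/(kA) = 0.045/(0.0412×17.6) = 0.06206 K/W
R_outer film = 1/(h_o·A) = 1/(19.5×17.6) = 0.002914 K/W
R_total = 0.0674 K/W
Q = ΔT / R_total = 31 / 0.0674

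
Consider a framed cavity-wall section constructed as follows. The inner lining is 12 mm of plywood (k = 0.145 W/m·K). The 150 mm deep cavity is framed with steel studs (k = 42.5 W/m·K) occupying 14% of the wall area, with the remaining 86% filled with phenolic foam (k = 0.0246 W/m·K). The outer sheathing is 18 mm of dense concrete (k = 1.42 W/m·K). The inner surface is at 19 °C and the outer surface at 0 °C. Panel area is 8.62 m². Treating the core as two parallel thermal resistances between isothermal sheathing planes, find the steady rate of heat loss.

Sheathing layers in series; stud and cavity paths in parallel between them.
R_inner = 0.012/(0.145×8.62) = 0.009601 K/W
R_stud  = 0.15/(42.5×0.14×8.62) = 0.002925 K/W
R_cav   = 0.15/(0.0246×0.86×8.62) = 0.8225 K/W
1/R_core = 1/R_stud + 1/R_cav → R_core = 0.002914 K/W
R_outer = 0.018/(1.42×8.62) = 0.001471 K/W
R_total = 0.01399 K/W
Q = ΔT/R_total = 19/0.01399

Q ≈ 1360 W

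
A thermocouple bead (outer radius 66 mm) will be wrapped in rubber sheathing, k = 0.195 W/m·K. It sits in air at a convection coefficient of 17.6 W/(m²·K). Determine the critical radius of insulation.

r_cr ≈ 22.2 mm

For a sphere r_cr = 2k/h = 2×0.195/17.6
r_cr = 22.2 mm; since the bare radius (66 mm) is above r_cr, any added insulation will reduce heat loss.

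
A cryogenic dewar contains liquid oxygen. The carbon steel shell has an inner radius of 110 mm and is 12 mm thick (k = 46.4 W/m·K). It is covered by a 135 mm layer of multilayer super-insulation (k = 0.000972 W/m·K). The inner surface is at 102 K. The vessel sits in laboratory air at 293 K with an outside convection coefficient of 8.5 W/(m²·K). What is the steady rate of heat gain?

Q ≈ 0.542 W

Spherical conduction: R = (1/r_in − 1/r_out)/(4πk) per layer; series-sum.
R_carbon steel shell = (1/0.11 − 1/0.122)/(4π×46.4) = 0.001534 K/W
R_multilayer super-insulation = (1/0.122 − 1/0.257)/(4π×0.000972) = 352.5 K/W
R_outer film = 1/(h·4πr_o²) = 1/(8.5×4π×0.257²) = 0.1417 K/W
R_total = 352.6 K/W
Q = ΔT/R_total = 191/352.6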